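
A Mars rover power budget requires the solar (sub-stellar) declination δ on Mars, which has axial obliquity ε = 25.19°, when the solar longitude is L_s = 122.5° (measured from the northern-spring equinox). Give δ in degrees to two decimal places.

sin δ = sin ε · sin L_s = sin 25.19° × sin 122.5° = 0.358965.
δ = arcsin(0.358965) = +21.04°.

δ = +21.04°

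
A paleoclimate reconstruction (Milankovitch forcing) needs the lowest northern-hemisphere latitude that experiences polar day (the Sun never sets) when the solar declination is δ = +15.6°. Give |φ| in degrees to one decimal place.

|φ| = 74.4°

Polar day requires cos H₀ = −tan φ tan δ ≤ −1, i.e. tan φ tan δ ≥ 1.
The boundary is |tan φ| · |tan δ| = 1, so |φ| = 90° − |δ| = 90° − 15.6° = 74.4° in the northern hemisphere.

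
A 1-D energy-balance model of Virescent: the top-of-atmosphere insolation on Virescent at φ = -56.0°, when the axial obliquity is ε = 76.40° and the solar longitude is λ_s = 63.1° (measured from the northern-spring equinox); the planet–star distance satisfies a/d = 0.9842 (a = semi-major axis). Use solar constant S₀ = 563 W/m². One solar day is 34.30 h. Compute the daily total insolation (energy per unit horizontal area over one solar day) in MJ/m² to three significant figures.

Solar declination: sin δ = sin ε · sin λ_s = sin 76.40° × sin 63.1° = 0.86679, so δ = +60.088°.
cos H₀ = −tan(-56.0°) tan(+60.088°) = 2.5770 ≥ 1 ⇒ polar night, H₀ = 0 and Q̄ = 0.
Inverse-square distance factor (a/d)² = 0.9842² = 0.968650.
Daily total = Q̄ × 34.30 h × 3600 s/h = 0.00 MJ/m².

0.00 MJ/m²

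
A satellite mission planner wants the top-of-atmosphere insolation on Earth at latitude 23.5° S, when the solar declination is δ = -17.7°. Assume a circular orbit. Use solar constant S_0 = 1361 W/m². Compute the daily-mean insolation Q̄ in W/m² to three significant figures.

Q̄ ≈ 465 W/m²

cos h₀ = −tan(-23.5°) tan(-17.700°) = -0.1388, h₀ = 1.7100 rad.
Bracket: h₀ sin ϕ sin δ + cos ϕ cos δ sin h₀ = 1.7100×-0.39875×-0.30403 + 0.91706×0.95266×0.99033 = 0.207307 + 0.865198 = 1.072505.
Q̄ = (S_0/π) × [bracket] = (1361/π) × 1.072505 = 464.6 W/m².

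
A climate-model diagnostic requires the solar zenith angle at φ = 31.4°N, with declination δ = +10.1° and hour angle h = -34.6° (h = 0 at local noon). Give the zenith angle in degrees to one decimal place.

cos θ_z = sin φ sin δ + cos φ cos δ cos h = 0.091368 + 0.691701 = 0.783069.
θ_z = arccos(0.783069) = 38.5°.

θ_z = 38.5°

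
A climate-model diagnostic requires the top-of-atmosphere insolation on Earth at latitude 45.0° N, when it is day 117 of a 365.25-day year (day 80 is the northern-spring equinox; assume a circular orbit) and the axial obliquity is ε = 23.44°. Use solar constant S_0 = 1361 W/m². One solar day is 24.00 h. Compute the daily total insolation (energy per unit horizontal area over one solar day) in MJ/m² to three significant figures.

36.3 MJ/m²

Solar longitude: L_s = 360° × (117 − 80)/365.25 = 36.468°.
sin δ = sin 23.44° × sin 36.468° = 0.23644, so δ = +13.676°.
cos h₀ = −tan(+45.0°) tan(+13.676°) = -0.2433, h₀ = 1.8166 rad.
Bracket: h₀ sin ϕ sin δ + cos ϕ cos δ sin h₀ = 1.8166×0.70711×0.23644 + 0.70711×0.97165×0.96994 = 0.303716 + 0.666410 = 0.970126.
Q̄ = (S_0/π) × [bracket] = (1361/π) × 0.970126 = 420.28 W/m².
Daily total = Q̄ × 24.00 h × 3600 s/h = 420.28 × 24.00 × 3600 / 10⁶ = 36.31 MJ/m².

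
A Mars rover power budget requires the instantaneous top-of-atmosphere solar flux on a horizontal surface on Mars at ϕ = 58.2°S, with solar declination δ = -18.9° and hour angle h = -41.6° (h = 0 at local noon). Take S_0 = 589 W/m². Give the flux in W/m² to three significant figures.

cos θ_z = sin ϕ sin δ + cos ϕ cos δ cos h = 0.275295 + 0.372811 = 0.648106.
Flux = S_0 · cos θ_z = 589 × 0.648106 = 381.7 W/m².

382 W/m²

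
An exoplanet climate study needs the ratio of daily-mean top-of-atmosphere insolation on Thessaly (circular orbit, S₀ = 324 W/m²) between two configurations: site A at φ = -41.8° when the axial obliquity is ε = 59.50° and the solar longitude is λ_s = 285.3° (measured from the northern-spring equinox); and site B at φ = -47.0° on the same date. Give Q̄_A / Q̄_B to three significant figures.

— Configuration A (φ=-41.8°):
Solar declination: sin δ = sin ε · sin λ_s = sin 59.50° × sin 285.3° = -0.83109, so δ = -56.211°.
cos H₀ = −tan(-41.8°) tan(-56.211°) = -1.3361 ≤ −1 ⇒ polar day, H₀ = π.
Bracket: H₀ sin φ sin δ + cos φ cos δ sin H₀ = 3.1416×-0.66653×-0.83109 + 0.74548×0.55614×0.00000 = 1.740278 + 0.000000 = 1.740278.
Q̄ = (S₀/π) × [bracket] = (324/π) × 1.740278 = 179.48 W/m².
— Configuration B (φ=-47.0°):
cos H₀ = −tan(-47.0°) tan(-56.211°) = -1.6025 ≤ −1 ⇒ polar day, H₀ = π.
Bracket: H₀ sin φ sin δ + cos φ cos δ sin H₀ = 3.1416×-0.73135×-0.83109 + 0.68200×0.55614×0.00000 = 1.909520 + 0.000000 = 1.909520.
Q̄ = (S₀/π) × [bracket] = (324/π) × 1.909520 = 196.93 W/m².
Ratio Q̄_A / Q̄_B = 179.48 / 196.93 = 0.9114.

Q̄_A / Q̄_B ≈ 0.911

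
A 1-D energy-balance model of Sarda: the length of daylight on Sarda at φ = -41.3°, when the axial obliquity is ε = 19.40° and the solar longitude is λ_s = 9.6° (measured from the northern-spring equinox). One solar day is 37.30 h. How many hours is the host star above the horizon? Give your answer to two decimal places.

Solar declination: sin δ = sin ε · sin λ_s = sin 19.40° × sin 9.6° = 0.05539, so δ = +3.175°.
cos H₀ = −tan φ · tan δ = −tan(-41.3°) × tan(+3.175°) = 0.0487, so H₀ = 1.5220 rad = 87.21°.
Daylight = 2H₀/(2π) × 37.30 h = (1.5220/π) × 37.30 = 18.07 h.

18.07 h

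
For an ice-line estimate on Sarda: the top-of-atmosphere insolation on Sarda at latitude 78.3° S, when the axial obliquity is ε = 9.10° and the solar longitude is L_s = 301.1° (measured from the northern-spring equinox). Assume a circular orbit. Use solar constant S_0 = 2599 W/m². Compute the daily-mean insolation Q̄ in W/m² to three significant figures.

Solar declination: sin δ = sin ε · sin L_s = sin 9.10° × sin 301.1° = -0.13543, so δ = -7.783°.
cos h₀ = −tan(-78.3°) tan(-7.783°) = -0.6600, h₀ = 2.2916 rad.
Bracket: h₀ sin ϕ sin δ + cos ϕ cos δ sin h₀ = 2.2916×-0.97922×-0.13543 + 0.20279×0.99079×0.75124 = 0.303902 + 0.150941 = 0.454843.
Q̄ = (S_0/π) × [bracket] = (2599/π) × 0.454843 = 376.3 W/m².

Q̄ ≈ 376 W/m²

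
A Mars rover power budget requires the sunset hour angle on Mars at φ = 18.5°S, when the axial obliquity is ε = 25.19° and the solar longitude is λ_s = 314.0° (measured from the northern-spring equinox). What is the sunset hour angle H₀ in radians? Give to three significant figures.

Solar declination: sin δ = sin ε · sin λ_s = sin 25.19° × sin 314.0° = -0.30617, so δ = -17.828°.
cos H₀ = −tan φ · tan δ = −tan(-18.5°) × tan(-17.828°) = -0.1076, so H₀ = 1.6786 rad = 96.18°.

H₀ = 1.68 rad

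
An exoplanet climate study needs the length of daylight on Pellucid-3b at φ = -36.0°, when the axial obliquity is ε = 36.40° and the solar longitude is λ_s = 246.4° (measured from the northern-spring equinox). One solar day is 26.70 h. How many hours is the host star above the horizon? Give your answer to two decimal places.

17.52 h

Solar declination: sin δ = sin ε · sin λ_s = sin 36.40° × sin 246.4° = -0.54379, so δ = -32.942°.
cos H₀ = −tan φ · tan δ = −tan(-36.0°) × tan(-32.942°) = -0.4708, so H₀ = 2.0610 rad = 118.08°.
Daylight = 2H₀/(2π) × 26.70 h = (2.0610/π) × 26.70 = 17.52 h.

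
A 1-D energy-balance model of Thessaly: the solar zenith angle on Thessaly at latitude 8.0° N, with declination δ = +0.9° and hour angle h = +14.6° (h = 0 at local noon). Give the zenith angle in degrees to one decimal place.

cos θ_z = sin ϕ sin δ + cos ϕ cos δ cos h = 0.002186 + 0.958173 = 0.960359.
θ_z = arccos(0.960359) = 16.2°.

θ_z = 16.2°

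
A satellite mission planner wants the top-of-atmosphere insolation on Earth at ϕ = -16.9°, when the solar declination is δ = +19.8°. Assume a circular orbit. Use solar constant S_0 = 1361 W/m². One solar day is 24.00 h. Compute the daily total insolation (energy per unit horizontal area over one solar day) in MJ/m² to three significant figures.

cos h₀ = −tan(-16.9°) tan(+19.800°) = 0.1094, h₀ = 1.4612 rad.
Bracket: h₀ sin ϕ sin δ + cos ϕ cos δ sin h₀ = 1.4612×-0.29070×0.33874 + 0.95681×0.94088×0.99400 = -0.143887 + 0.894842 = 0.750955.
Q̄ = (S_0/π) × [bracket] = (1361/π) × 0.750955 = 325.33 W/m².
Daily total = Q̄ × 24.00 h × 3600 s/h = 325.33 × 24.00 × 3600 / 10⁶ = 28.11 MJ/m².

28.1 MJ/m²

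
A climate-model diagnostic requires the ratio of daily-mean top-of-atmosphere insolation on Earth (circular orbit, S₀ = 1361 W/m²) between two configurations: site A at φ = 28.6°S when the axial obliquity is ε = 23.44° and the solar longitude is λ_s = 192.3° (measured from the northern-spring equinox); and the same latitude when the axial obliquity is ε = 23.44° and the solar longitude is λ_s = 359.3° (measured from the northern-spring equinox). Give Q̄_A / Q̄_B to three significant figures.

Q̄_A / Q̄_B ≈ 1.07

— Configuration A (φ=-28.6°):
Solar declination: sin δ = sin ε · sin λ_s = sin 23.44° × sin 192.3° = -0.08474, so δ = -4.861°.
cos H₀ = −tan(-28.6°) tan(-4.861°) = -0.0464, H₀ = 1.6172 rad.
Bracket: H₀ sin φ sin δ + cos φ cos δ sin H₀ = 1.6172×-0.47869×-0.08474 + 0.87798×0.99640×0.99892 = 0.065600 + 0.873874 = 0.939474.
Q̄ = (S₀/π) × [bracket] = (1361/π) × 0.939474 = 407.00 W/m².
— Configuration B (φ=-28.6°):
Solar declination: sin δ = sin ε · sin λ_s = sin 23.44° × sin 359.3° = -0.00486, so δ = -0.278°.
cos H₀ = −tan(-28.6°) tan(-0.278°) = -0.0026, H₀ = 1.5734 rad.
Bracket: H₀ sin φ sin δ + cos φ cos δ sin H₀ = 1.5734×-0.47869×-0.00486 + 0.87798×0.99999×1.00000 = 0.003660 + 0.877971 = 0.881631.
Q̄ = (S₀/π) × [bracket] = (1361/π) × 0.881631 = 381.94 W/m².
Ratio Q̄_A / Q̄_B = 407.00 / 381.94 = 1.066.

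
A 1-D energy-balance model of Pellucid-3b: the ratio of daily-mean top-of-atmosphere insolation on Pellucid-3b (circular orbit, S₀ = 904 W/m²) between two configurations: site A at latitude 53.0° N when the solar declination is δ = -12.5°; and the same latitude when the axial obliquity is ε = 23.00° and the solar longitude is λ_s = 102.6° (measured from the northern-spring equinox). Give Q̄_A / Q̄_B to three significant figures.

Q̄_A / Q̄_B ≈ 0.305

— Configuration A (φ=+53.0°):
cos H₀ = −tan(+53.0°) tan(-12.500°) = 0.2942, H₀ = 1.2722 rad.
Bracket: H₀ sin φ sin δ + cos φ cos δ sin H₀ = 1.2722×0.79864×-0.21644 + 0.60182×0.97630×0.95574 = -0.219909 + 0.561552 = 0.341643.
Q̄ = (S₀/π) × [bracket] = (904/π) × 0.341643 = 98.309 W/m².
— Configuration B (φ=+53.0°):
Solar declination: sin δ = sin ε · sin λ_s = sin 23.00° × sin 102.6° = 0.38132, so δ = +22.416°.
cos H₀ = −tan(+53.0°) tan(+22.416°) = -0.5474, H₀ = 2.1500 rad.
Bracket: H₀ sin φ sin δ + cos φ cos δ sin H₀ = 2.1500×0.79864×0.38132 + 0.60182×0.92444×0.83688 = 0.654755 + 0.465595 = 1.120350.
Q̄ = (S₀/π) × [bracket] = (904/π) × 1.120350 = 322.38 W/m².
Ratio Q̄_A / Q̄_B = 98.309 / 322.38 = 0.3049.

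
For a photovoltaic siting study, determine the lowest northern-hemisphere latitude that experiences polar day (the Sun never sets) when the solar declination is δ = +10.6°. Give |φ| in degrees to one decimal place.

Polar day requires cos H₀ = −tan φ tan δ ≤ −1, i.e. tan φ tan δ ≥ 1.
The boundary is |tan φ| · |tan δ| = 1, so |φ| = 90° − |δ| = 90° − 10.6° = 79.4° in the northern hemisphere.

|φ| = 79.4°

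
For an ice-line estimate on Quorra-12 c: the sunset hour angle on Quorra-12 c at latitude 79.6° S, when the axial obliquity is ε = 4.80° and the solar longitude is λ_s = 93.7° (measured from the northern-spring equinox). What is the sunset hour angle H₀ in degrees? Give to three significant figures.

H₀ = 62.8°

Solar declination: sin δ = sin ε · sin λ_s = sin 4.80° × sin 93.7° = 0.08350, so δ = +4.790°.
cos H₀ = −tan φ · tan δ = −tan(-79.6°) × tan(+4.790°) = 0.4566, so H₀ = 1.0967 rad = 62.83°.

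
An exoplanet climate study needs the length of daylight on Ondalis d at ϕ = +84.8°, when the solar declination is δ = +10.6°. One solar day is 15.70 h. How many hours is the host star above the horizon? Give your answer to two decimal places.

Sunrise equation: cos h₀ = −tan ϕ · tan δ = -2.0564 ≤ −1, so the host star never sets (polar day) and h₀ = π.
Daylight = 2h₀/(2π) × 15.70 h = (3.1416/π) × 15.70 = 15.70 h.

15.70 h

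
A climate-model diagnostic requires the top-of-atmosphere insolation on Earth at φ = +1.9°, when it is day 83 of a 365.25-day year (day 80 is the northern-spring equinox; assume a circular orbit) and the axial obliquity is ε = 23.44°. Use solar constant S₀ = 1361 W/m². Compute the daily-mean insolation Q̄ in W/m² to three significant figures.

Solar longitude: λ_s = 360° × (83 − 80)/365.25 = 2.957°.
sin δ = sin 23.44° × sin 2.957° = 0.02052, so δ = +1.176°.
cos H₀ = −tan(+1.9°) tan(+1.176°) = -0.0007, H₀ = 1.5715 rad.
Bracket: H₀ sin φ sin δ + cos φ cos δ sin H₀ = 1.5715×0.03316×0.02052 + 0.99945×0.99979×1.00000 = 0.001069 + 0.999240 = 1.000309.
Q̄ = (S₀/π) × [bracket] = (1361/π) × 1.000309 = 433.4 W/m².

Q̄ ≈ 433 W/m²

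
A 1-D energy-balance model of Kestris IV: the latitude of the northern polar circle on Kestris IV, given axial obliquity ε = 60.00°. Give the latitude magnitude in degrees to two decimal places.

The polar circle is the lowest latitude that experiences at least one full rotation of continuous daylight at the northern-summer solstice; it lies at |φ| = 90° − ε = 90° − 60.00° = 30.00°.

30.00°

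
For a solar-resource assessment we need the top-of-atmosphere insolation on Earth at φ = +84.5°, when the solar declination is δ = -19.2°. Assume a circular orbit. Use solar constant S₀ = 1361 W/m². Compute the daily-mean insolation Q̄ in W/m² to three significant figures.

cos H₀ = −tan(+84.5°) tan(-19.200°) = 3.6166 ≥ 1 ⇒ polar night, H₀ = 0 and Q̄ = 0.

Q̄ ≈ 0.00 W/m²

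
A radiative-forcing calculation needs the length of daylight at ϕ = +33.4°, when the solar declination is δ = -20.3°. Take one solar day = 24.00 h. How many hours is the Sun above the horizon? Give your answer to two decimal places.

cos h₀ = −tan ϕ · tan δ = −tan(+33.4°) × tan(-20.300°) = 0.2439, so h₀ = 1.3244 rad = 75.88°.
Daylight = 2h₀/(2π) × 24.00 h = (1.3244/π) × 24.00 = 10.12 h.

10.12 h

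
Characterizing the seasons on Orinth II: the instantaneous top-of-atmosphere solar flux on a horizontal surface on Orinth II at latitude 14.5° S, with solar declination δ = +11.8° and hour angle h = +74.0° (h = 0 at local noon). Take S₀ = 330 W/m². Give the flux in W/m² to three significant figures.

cos θ_z = sin φ sin δ + cos φ cos δ cos h = -0.051202 + 0.261218 = 0.210016.
Flux = S₀ · cos θ_z = 330 × 0.210016 = 69.31 W/m².

69.3 W/m²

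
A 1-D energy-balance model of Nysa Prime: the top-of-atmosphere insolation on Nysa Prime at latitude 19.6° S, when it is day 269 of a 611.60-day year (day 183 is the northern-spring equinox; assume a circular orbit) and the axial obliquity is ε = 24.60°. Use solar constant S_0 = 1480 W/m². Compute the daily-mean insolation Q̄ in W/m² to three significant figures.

Q̄ ≈ 343 W/m²

Solar longitude: L_s = 360° × (269 − 183)/611.60 = 50.621°.
sin δ = sin 24.60° × sin 50.621° = 0.32177, so δ = +18.770°.
cos h₀ = −tan(-19.6°) tan(+18.770°) = 0.1210, h₀ = 1.4495 rad.
Bracket: h₀ sin ϕ sin δ + cos ϕ cos δ sin h₀ = 1.4495×-0.33545×0.32177 + 0.94206×0.94682×0.99265 = -0.156456 + 0.885405 = 0.728949.
Q̄ = (S_0/π) × [bracket] = (1480/π) × 0.728949 = 343.4 W/m².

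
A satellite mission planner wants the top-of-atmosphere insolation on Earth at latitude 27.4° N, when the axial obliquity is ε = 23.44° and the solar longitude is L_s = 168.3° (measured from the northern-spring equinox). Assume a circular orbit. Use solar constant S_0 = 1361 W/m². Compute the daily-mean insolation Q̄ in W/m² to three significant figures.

Solar declination: sin δ = sin ε · sin L_s = sin 23.44° × sin 168.3° = 0.08067, so δ = +4.627°.
cos h₀ = −tan(+27.4°) tan(+4.627°) = -0.0420, h₀ = 1.6128 rad.
Bracket: h₀ sin ϕ sin δ + cos ϕ cos δ sin h₀ = 1.6128×0.46020×0.08067 + 0.88782×0.99674×0.99912 = 0.059874 + 0.884147 = 0.944021.
Q̄ = (S_0/π) × [bracket] = (1361/π) × 0.944021 = 409.0 W/m².

Q̄ ≈ 409 W/m²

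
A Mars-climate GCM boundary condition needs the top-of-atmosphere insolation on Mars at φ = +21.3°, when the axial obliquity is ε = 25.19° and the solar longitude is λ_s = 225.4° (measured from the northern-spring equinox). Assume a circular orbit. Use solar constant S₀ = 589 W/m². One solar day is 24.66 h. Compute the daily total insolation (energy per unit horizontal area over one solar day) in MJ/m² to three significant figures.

Solar declination: sin δ = sin ε · sin λ_s = sin 25.19° × sin 225.4° = -0.30305, so δ = -17.641°.
cos H₀ = −tan(+21.3°) tan(-17.641°) = 0.1240, H₀ = 1.4465 rad.
Bracket: H₀ sin φ sin δ + cos φ cos δ sin H₀ = 1.4465×0.36325×-0.30305 + 0.93169×0.95297×0.99228 = -0.159235 + 0.881018 = 0.721783.
Q̄ = (S₀/π) × [bracket] = (589/π) × 0.721783 = 135.32 W/m².
Daily total = Q̄ × 24.66 h × 3600 s/h = 135.32 × 24.66 × 3600 / 10⁶ = 12.01 MJ/m².

12.0 MJ/m²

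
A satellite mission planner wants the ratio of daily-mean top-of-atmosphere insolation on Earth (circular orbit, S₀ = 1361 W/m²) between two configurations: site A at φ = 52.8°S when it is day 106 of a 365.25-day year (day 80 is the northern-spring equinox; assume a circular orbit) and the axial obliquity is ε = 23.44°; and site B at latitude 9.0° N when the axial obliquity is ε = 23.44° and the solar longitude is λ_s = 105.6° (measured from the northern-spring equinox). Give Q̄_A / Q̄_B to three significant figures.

— Configuration A (φ=-52.8°):
Solar longitude: λ_s = 360° × (106 − 80)/365.25 = 25.626°.
sin δ = sin 23.44° × sin 25.626° = 0.17204, so δ = +9.907°.
cos H₀ = −tan(-52.8°) tan(+9.907°) = 0.2301, H₀ = 1.3386 rad.
Bracket: H₀ sin φ sin δ + cos φ cos δ sin H₀ = 1.3386×-0.79653×0.17204 + 0.60460×0.98509×0.97317 = -0.183435 + 0.579606 = 0.396171.
Q̄ = (S₀/π) × [bracket] = (1361/π) × 0.396171 = 171.63 W/m².
— Configuration B (φ=+9.0°):
Solar declination: sin δ = sin ε · sin λ_s = sin 23.44° × sin 105.6° = 0.38313, so δ = +22.528°.
cos H₀ = −tan(+9.0°) tan(+22.528°) = -0.0657, H₀ = 1.6365 rad.
Bracket: H₀ sin φ sin δ + cos φ cos δ sin H₀ = 1.6365×0.15643×0.38313 + 0.98769×0.92369×0.99784 = 0.098080 + 0.910349 = 1.008429.
Q̄ = (S₀/π) × [bracket] = (1361/π) × 1.008429 = 436.87 W/m².
Ratio Q̄_A / Q̄_B = 171.63 / 436.87 = 0.3929.

Q̄_A / Q̄_B ≈ 0.393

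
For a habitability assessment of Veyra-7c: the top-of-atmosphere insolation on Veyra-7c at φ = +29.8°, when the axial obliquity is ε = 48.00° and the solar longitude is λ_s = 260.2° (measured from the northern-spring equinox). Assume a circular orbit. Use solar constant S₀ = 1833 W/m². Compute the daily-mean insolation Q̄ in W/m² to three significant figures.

Solar declination: sin δ = sin ε · sin λ_s = sin 48.00° × sin 260.2° = -0.73230, so δ = -47.080°.
cos H₀ = −tan(+29.8°) tan(-47.080°) = 0.6159, H₀ = 0.9073 rad.
Bracket: H₀ sin φ sin δ + cos φ cos δ sin H₀ = 0.9073×0.49697×-0.73230 + 0.86777×0.68098×0.78785 = -0.330195 + 0.465567 = 0.135372.
Q̄ = (S₀/π) × [bracket] = (1833/π) × 0.135372 = 78.98 W/m².

Q̄ ≈ 79.0 W/m²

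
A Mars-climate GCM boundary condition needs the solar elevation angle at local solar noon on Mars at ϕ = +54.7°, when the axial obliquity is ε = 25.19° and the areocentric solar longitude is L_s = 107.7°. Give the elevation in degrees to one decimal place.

sin δ = sin 25.19° × sin 107.7° = 0.40547, so δ = +23.921°.
At local noon the hour angle is zero, so the zenith angle equals |ϕ − δ| = |+54.7° − (+23.921°)| = 30.779°.
Elevation = 90° − 30.779° = 59.2°.

59.2°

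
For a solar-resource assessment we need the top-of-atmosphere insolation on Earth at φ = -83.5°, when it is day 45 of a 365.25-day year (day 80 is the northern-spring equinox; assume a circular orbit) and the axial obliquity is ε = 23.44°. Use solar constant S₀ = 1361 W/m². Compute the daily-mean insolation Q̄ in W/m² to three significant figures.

Q̄ ≈ 305 W/m²

Solar longitude: λ_s = 360° × (45 − 80)/365.25 = -34.497°, i.e. -34.497° + 360° = 325.503°.
sin δ = sin 23.44° × sin 325.503° = -0.22529, so δ = -13.020°.
cos H₀ = −tan(-83.5°) tan(-13.020°) = -2.0295 ≤ −1 ⇒ polar day, H₀ = π.
Bracket: H₀ sin φ sin δ + cos φ cos δ sin H₀ = 3.1416×-0.99357×-0.22529 + 0.11320×0.97429×0.00000 = 0.703220 + 0.000000 = 0.703220.
Q̄ = (S₀/π) × [bracket] = (1361/π) × 0.703220 = 304.6 W/m².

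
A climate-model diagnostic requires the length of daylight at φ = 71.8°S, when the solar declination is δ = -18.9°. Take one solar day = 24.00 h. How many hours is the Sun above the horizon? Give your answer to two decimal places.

24.00 h

Sunrise equation: cos H₀ = −tan φ · tan δ = -1.0413 ≤ −1, so the Sun never sets (polar day) and H₀ = π.
Daylight = 2H₀/(2π) × 24.00 h = (3.1416/π) × 24.00 = 24.00 h.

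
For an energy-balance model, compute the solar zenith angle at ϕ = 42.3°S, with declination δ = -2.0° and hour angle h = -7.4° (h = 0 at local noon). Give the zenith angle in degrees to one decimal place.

cos θ_z = sin ϕ sin δ + cos ϕ cos δ cos h = 0.023488 + 0.733024 = 0.756512.
θ_z = arccos(0.756512) = 40.8°.

θ_z = 40.8°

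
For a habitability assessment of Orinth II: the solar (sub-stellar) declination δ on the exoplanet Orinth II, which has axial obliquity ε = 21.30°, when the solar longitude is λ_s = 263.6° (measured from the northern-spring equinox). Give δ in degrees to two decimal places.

sin δ = sin ε · sin λ_s = sin 21.30° × sin 263.6° = -0.360987.
δ = arcsin(-0.360987) = -21.16°.

δ = -21.16°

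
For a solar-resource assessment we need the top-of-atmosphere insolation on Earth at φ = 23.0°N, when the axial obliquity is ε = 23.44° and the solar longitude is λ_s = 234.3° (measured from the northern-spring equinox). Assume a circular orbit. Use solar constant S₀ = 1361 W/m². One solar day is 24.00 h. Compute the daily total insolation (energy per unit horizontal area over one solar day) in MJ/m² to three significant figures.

Solar declination: sin δ = sin ε · sin λ_s = sin 23.44° × sin 234.3° = -0.32304, so δ = -18.847°.
cos H₀ = −tan(+23.0°) tan(-18.847°) = 0.1449, H₀ = 1.4254 rad.
Bracket: H₀ sin φ sin δ + cos φ cos δ sin H₀ = 1.4254×0.39073×-0.32304 + 0.92050×0.94639×0.98945 = -0.179916 + 0.861961 = 0.682045.
Q̄ = (S₀/π) × [bracket] = (1361/π) × 0.682045 = 295.48 W/m².
Daily total = Q̄ × 24.00 h × 3600 s/h = 295.48 × 24.00 × 3600 / 10⁶ = 25.53 MJ/m².

25.5 MJ/m²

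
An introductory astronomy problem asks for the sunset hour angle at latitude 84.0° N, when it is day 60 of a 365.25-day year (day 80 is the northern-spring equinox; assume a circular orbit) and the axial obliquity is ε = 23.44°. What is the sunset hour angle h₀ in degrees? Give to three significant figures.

h₀ = 0.00°

Solar longitude: L_s = 360° × (60 − 80)/365.25 = -19.713°, i.e. -19.713° + 360° = 340.287°.
sin δ = sin 23.44° × sin 340.287° = -0.13417, so δ = -7.711°.
cos h₀ = −tan ϕ · tan δ = 1.2882 ≥ 1, so the Sun never rises (polar night) and h₀ = 0.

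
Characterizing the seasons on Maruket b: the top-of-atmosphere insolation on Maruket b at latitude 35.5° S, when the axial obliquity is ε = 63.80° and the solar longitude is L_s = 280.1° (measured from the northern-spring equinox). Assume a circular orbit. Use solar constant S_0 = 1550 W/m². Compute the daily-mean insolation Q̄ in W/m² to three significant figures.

Q̄ ≈ 795 W/m²

Solar declination: sin δ = sin ε · sin L_s = sin 63.80° × sin 280.1° = -0.88335, so δ = -62.050°.
cos h₀ = −tan(-35.5°) tan(-62.050°) = -1.3443 ≤ −1 ⇒ polar day, h₀ = π.
Bracket: h₀ sin ϕ sin δ + cos ϕ cos δ sin h₀ = 3.1416×-0.58070×-0.88335 + 0.81412×0.46871×0.00000 = 1.611519 + 0.000000 = 1.611519.
Q̄ = (S_0/π) × [bracket] = (1550/π) × 1.611519 = 795.1 W/m².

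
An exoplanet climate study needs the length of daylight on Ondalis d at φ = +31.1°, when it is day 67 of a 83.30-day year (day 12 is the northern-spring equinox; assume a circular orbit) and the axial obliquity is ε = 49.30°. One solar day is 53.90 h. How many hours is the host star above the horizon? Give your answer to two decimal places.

17.90 h

Solar longitude: λ_s = 360° × (67 − 12)/83.30 = 237.695°.
sin δ = sin 49.30° × sin 237.695° = -0.64079, so δ = -39.851°.
cos H₀ = −tan φ · tan δ = −tan(+31.1°) × tan(-39.851°) = 0.5035, so H₀ = 1.0431 rad = 59.77°.
Daylight = 2H₀/(2π) × 53.90 h = (1.0431/π) × 53.90 = 17.90 h.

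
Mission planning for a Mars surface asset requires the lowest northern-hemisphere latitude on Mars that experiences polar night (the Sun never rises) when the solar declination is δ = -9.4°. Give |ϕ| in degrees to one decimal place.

|ϕ| = 80.6°

Polar night requires cos h₀ = −tan ϕ tan δ ≥ 1, i.e. tan ϕ tan δ ≤ −1.
The boundary is |tan ϕ| · |tan δ| = 1, so |ϕ| = 90° − |δ| = 90° − 9.4° = 80.6° in the northern hemisphere.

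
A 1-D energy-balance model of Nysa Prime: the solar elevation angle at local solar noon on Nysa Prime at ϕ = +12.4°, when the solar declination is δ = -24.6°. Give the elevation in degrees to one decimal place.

53.0°

At local noon the hour angle is zero, so the zenith angle equals |ϕ − δ| = |+12.4° − (-24.600°)| = 37.000°.
Elevation = 90° − 37.000° = 53.0°.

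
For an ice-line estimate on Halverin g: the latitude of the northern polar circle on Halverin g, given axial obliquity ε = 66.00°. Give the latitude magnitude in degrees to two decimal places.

The polar circle is the lowest latitude that experiences at least one full rotation of continuous daylight at the northern-summer solstice; it lies at |φ| = 90° − ε = 90° − 66.00° = 24.00°.

24.00°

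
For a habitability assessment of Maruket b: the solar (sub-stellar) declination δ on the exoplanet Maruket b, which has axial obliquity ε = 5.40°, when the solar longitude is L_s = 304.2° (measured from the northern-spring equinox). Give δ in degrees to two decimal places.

δ = -4.46°

sin δ = sin ε · sin L_s = sin 5.40° × sin 304.2° = -0.077835.
δ = arcsin(-0.077835) = -4.46°.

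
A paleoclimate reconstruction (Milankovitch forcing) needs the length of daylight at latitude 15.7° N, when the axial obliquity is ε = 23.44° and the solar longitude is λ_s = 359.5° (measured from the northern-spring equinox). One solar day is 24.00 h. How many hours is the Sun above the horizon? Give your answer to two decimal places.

11.99 h

Solar declination: sin δ = sin ε · sin λ_s = sin 23.44° × sin 359.5° = -0.00347, so δ = -0.199°.
cos H₀ = −tan φ · tan δ = −tan(+15.7°) × tan(-0.199°) = 0.0010, so H₀ = 1.5698 rad = 89.94°.
Daylight = 2H₀/(2π) × 24.00 h = (1.5698/π) × 24.00 = 11.99 h.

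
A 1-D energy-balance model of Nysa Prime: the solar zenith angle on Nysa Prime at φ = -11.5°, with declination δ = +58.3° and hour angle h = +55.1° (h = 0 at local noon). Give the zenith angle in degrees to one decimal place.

θ_z = 82.8°

cos θ_z = sin φ sin δ + cos φ cos δ cos h = -0.169624 + 0.294611 = 0.124987.
θ_z = arccos(0.124987) = 82.8°.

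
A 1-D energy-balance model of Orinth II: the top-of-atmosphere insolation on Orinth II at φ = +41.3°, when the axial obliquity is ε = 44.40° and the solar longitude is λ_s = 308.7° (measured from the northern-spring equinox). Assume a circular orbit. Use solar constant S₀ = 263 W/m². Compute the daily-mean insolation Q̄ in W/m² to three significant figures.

Q̄ ≈ 14.2 W/m²

Solar declination: sin δ = sin ε · sin λ_s = sin 44.40° × sin 308.7° = -0.54604, so δ = -33.096°.
cos H₀ = −tan(+41.3°) tan(-33.096°) = 0.5726, H₀ = 0.9611 rad.
Bracket: H₀ sin φ sin δ + cos φ cos δ sin H₀ = 0.9611×0.66000×-0.54604 + 0.75126×0.83776×0.81983 = -0.346367 + 0.515981 = 0.169614.
Q̄ = (S₀/π) × [bracket] = (263/π) × 0.169614 = 14.20 W/m².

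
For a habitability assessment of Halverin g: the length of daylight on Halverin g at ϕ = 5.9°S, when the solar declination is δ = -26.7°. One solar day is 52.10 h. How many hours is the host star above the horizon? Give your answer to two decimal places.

cos h₀ = −tan ϕ · tan δ = −tan(-5.9°) × tan(-26.700°) = -0.0520, so h₀ = 1.6228 rad = 92.98°.
Daylight = 2h₀/(2π) × 52.10 h = (1.6228/π) × 52.10 = 26.91 h.

26.91 h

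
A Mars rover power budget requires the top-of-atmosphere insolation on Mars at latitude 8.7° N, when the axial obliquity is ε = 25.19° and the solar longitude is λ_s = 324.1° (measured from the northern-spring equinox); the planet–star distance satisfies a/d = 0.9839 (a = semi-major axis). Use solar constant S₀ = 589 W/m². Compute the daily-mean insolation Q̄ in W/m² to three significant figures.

Solar declination: sin δ = sin ε · sin λ_s = sin 25.19° × sin 324.1° = -0.24957, so δ = -14.452°.
cos H₀ = −tan(+8.7°) tan(-14.452°) = 0.0394, H₀ = 1.5313 rad.
Bracket: H₀ sin φ sin δ + cos φ cos δ sin H₀ = 1.5313×0.15126×-0.24957 + 0.98849×0.96836×0.99922 = -0.057807 + 0.956468 = 0.898661.
Inverse-square distance factor (a/d)² = 0.9839² = 0.968059.
Q̄ = (S₀/π) × 0.968059 × [bracket] = (589/π) × 0.968059 × 0.898661 = 163.1 W/m².

Q̄ ≈ 163 W/m²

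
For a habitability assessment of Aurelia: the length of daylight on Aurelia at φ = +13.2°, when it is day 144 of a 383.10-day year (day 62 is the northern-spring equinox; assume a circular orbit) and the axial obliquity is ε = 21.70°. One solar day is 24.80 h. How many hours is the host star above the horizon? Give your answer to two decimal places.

13.12 h

Solar longitude: λ_s = 360° × (144 − 62)/383.10 = 77.056°.
sin δ = sin 21.70° × sin 77.056° = 0.36035, so δ = +21.122°.
cos H₀ = −tan φ · tan δ = −tan(+13.2°) × tan(+21.122°) = -0.0906, so H₀ = 1.6615 rad = 95.20°.
Daylight = 2H₀/(2π) × 24.80 h = (1.6615/π) × 24.80 = 13.12 h.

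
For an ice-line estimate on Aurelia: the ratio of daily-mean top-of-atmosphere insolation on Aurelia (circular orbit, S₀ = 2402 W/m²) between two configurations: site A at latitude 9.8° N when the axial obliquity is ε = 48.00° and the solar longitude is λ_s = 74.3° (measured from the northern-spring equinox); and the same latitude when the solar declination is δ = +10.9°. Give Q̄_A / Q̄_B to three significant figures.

— Configuration A (φ=+9.8°):
Solar declination: sin δ = sin ε · sin λ_s = sin 48.00° × sin 74.3° = 0.71542, so δ = +45.678°.
cos H₀ = −tan(+9.8°) tan(+45.678°) = -0.1769, H₀ = 1.7486 rad.
Bracket: H₀ sin φ sin δ + cos φ cos δ sin H₀ = 1.7486×0.17021×0.71542 + 0.98541×0.69870×0.98424 = 0.212930 + 0.677655 = 0.890585.
Q̄ = (S₀/π) × [bracket] = (2402/π) × 0.890585 = 680.92 W/m².
— Configuration B (φ=+9.8°):
cos H₀ = −tan(+9.8°) tan(+10.900°) = -0.0333, H₀ = 1.6041 rad.
Bracket: H₀ sin φ sin δ + cos φ cos δ sin H₀ = 1.6041×0.17021×0.18910 + 0.98541×0.98196×0.99945 = 0.051631 + 0.967101 = 1.018732.
Q̄ = (S₀/π) × [bracket] = (2402/π) × 1.018732 = 778.90 W/m².
Ratio Q̄_A / Q̄_B = 680.92 / 778.90 = 0.8742.

Q̄_A / Q̄_B ≈ 0.874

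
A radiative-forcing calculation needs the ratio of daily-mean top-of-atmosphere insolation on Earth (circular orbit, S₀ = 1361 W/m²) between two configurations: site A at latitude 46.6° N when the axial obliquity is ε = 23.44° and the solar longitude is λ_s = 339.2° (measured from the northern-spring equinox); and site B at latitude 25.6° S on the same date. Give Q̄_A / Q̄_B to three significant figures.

Q̄_A / Q̄_B ≈ 0.532

— Configuration A (φ=+46.6°):
Solar declination: sin δ = sin ε · sin λ_s = sin 23.44° × sin 339.2° = -0.14126, so δ = -8.121°.
cos H₀ = −tan(+46.6°) tan(-8.121°) = 0.1509, H₀ = 1.4193 rad.
Bracket: H₀ sin φ sin δ + cos φ cos δ sin H₀ = 1.4193×0.72657×-0.14126 + 0.68709×0.98997×0.98855 = -0.145670 + 0.672410 = 0.526740.
Q̄ = (S₀/π) × [bracket] = (1361/π) × 0.526740 = 228.19 W/m².
— Configuration B (φ=-25.6°):
cos H₀ = −tan(-25.6°) tan(-8.121°) = -0.0684, H₀ = 1.6392 rad.
Bracket: H₀ sin φ sin δ + cos φ cos δ sin H₀ = 1.6392×-0.43209×-0.14126 + 0.90183×0.98997×0.99766 = 0.100052 + 0.890696 = 0.990748.
Q̄ = (S₀/π) × [bracket] = (1361/π) × 0.990748 = 429.21 W/m².
Ratio Q̄_A / Q̄_B = 228.19 / 429.21 = 0.5317.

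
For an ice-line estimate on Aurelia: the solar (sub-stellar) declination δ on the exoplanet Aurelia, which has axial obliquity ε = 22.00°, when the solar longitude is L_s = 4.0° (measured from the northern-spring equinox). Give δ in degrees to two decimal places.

δ = +1.50°

sin δ = sin ε · sin L_s = sin 22.00° × sin 4.0° = 0.026131.
δ = arcsin(0.026131) = +1.50°.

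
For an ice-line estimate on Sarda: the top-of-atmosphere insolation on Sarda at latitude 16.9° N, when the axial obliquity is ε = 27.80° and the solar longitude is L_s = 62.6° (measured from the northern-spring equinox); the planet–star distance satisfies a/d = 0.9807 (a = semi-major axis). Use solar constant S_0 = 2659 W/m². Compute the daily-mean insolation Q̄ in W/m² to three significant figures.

Q̄ ≈ 870 W/m²

Solar declination: sin δ = sin ε · sin L_s = sin 27.80° × sin 62.6° = 0.41407, so δ = +24.460°.
cos h₀ = −tan(+16.9°) tan(+24.460°) = -0.1382, h₀ = 1.7094 rad.
Bracket: h₀ sin ϕ sin δ + cos ϕ cos δ sin h₀ = 1.7094×0.29070×0.41407 + 0.95681×0.91025×0.99040 = 0.205761 + 0.862575 = 1.068336.
Inverse-square distance factor (a/d)² = 0.9807² = 0.961772.
Q̄ = (S_0/π) × 0.961772 × [bracket] = (2659/π) × 0.961772 × 1.068336 = 869.7 W/m².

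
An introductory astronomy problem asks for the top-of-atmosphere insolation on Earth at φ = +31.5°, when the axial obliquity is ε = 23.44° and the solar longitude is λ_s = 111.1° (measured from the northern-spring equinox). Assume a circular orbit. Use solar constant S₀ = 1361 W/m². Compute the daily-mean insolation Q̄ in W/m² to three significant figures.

Q̄ ≈ 485 W/m²

Solar declination: sin δ = sin ε · sin λ_s = sin 23.44° × sin 111.1° = 0.37112, so δ = +21.785°.
cos H₀ = −tan(+31.5°) tan(+21.785°) = -0.2449, H₀ = 1.8182 rad.
Bracket: H₀ sin φ sin δ + cos φ cos δ sin H₀ = 1.8182×0.52250×0.37112 + 0.85264×0.92859×0.96955 = 0.352568 + 0.767644 = 1.120212.
Q̄ = (S₀/π) × [bracket] = (1361/π) × 1.120212 = 485.3 W/m².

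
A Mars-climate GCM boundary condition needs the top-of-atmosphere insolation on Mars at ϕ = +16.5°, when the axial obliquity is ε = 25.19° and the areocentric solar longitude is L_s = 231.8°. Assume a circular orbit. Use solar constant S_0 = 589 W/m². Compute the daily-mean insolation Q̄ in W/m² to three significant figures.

sin δ = sin 25.19° × sin 231.8° = -0.33448, so δ = -19.541°.
cos h₀ = −tan(+16.5°) tan(-19.541°) = 0.1051, h₀ = 1.4655 rad.
Bracket: h₀ sin ϕ sin δ + cos ϕ cos δ sin h₀ = 1.4655×0.28402×-0.33448 + 0.95882×0.94240×0.99446 = -0.139221 + 0.898586 = 0.759365.
Q̄ = (S_0/π) × [bracket] = (589/π) × 0.759365 = 142.4 W/m².

Q̄ ≈ 142 W/m²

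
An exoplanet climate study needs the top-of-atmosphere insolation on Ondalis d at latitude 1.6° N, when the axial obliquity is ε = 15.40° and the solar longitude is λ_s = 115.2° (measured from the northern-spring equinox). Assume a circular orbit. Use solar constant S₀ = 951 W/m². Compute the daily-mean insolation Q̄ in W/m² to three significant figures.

Solar declination: sin δ = sin ε · sin λ_s = sin 15.40° × sin 115.2° = 0.24028, so δ = +13.903°.
cos H₀ = −tan(+1.6°) tan(+13.903°) = -0.0069, H₀ = 1.5777 rad.
Bracket: H₀ sin φ sin δ + cos φ cos δ sin H₀ = 1.5777×0.02792×0.24028 + 0.99961×0.97070×0.99998 = 0.010584 + 0.970302 = 0.980886.
Q̄ = (S₀/π) × [bracket] = (951/π) × 0.980886 = 296.9 W/m².

Q̄ ≈ 297 W/m²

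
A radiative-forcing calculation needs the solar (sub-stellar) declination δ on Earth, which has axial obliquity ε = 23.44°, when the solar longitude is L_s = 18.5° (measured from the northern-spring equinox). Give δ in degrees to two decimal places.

sin δ = sin ε · sin L_s = sin 23.44° × sin 18.5° = 0.126220.
δ = arcsin(0.126220) = +7.25°.

δ = +7.25°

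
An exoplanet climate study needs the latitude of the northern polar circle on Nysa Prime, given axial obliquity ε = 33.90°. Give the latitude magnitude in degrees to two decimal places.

56.10°

The polar circle is the lowest latitude that experiences at least one full rotation of continuous daylight at the northern-summer solstice; it lies at |φ| = 90° − ε = 90° − 33.90° = 56.10°.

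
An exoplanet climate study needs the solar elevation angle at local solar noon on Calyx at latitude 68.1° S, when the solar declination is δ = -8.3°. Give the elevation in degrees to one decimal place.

30.2°

At local noon the hour angle is zero, so the zenith angle equals |φ − δ| = |-68.1° − (-8.300°)| = 59.800°.
Elevation = 90° − 59.800° = 30.2°.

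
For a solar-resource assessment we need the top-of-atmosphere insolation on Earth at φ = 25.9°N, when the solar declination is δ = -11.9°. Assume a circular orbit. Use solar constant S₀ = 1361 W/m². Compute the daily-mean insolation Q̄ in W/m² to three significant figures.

cos H₀ = −tan(+25.9°) tan(-11.900°) = 0.1023, H₀ = 1.4683 rad.
Bracket: H₀ sin φ sin δ + cos φ cos δ sin H₀ = 1.4683×0.43680×-0.20620 + 0.89956×0.97851×0.99475 = -0.132247 + 0.875607 = 0.743360.
Q̄ = (S₀/π) × [bracket] = (1361/π) × 0.743360 = 322.0 W/m².

Q̄ ≈ 322 W/m²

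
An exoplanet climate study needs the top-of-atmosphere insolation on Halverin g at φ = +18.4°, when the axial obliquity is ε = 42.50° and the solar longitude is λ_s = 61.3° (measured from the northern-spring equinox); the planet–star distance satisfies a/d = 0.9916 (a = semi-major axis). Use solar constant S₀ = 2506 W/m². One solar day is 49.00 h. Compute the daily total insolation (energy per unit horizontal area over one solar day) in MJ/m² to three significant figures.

150 MJ/m²

Solar declination: sin δ = sin ε · sin λ_s = sin 42.50° × sin 61.3° = 0.59259, so δ = +36.341°.
cos H₀ = −tan(+18.4°) tan(+36.341°) = -0.2447, H₀ = 1.8180 rad.
Bracket: H₀ sin φ sin δ + cos φ cos δ sin H₀ = 1.8180×0.31565×0.59259 + 0.94888×0.80550×0.96959 = 0.340059 + 0.741080 = 1.081139.
Inverse-square distance factor (a/d)² = 0.9916² = 0.983271.
Q̄ = (S₀/π) × 0.983271 × [bracket] = (2506/π) × 0.983271 × 1.081139 = 847.98 W/m².
Daily total = Q̄ × 49.00 h × 3600 s/h = 847.98 × 49.00 × 3600 / 10⁶ = 149.6 MJ/m².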